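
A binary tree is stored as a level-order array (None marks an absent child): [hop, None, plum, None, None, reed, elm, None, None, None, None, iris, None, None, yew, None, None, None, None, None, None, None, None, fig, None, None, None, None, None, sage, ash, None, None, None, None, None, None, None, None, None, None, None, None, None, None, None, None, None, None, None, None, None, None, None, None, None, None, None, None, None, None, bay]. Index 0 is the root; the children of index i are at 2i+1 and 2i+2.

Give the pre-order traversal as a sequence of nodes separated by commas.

Pre-order visits the node, then its left subtree, then its right subtree.
Visit hop.
At hop: no left child.
At hop: go right to plum.
  Visit plum.
  At plum: go left to reed.
    Visit reed.
    At reed: go left to iris.
      Visit iris.
      At iris: go left to fig.
        fig is a leaf — visit fig.
      At iris: no right child.
    At reed: no right child.
  At plum: go right to elm.
    Visit elm.
    At elm: no left child.
    At elm: go right to yew.
      Visit yew.
      At yew: go left to sage.
        sage is a leaf — visit sage.
      At yew: go right to ash.
        Visit ash.
        At ash: go left to bay.
          bay is a leaf — visit bay.
        At ash: no right child.

hop, plum, reed, iris, fig, elm, yew, sage, ash, bay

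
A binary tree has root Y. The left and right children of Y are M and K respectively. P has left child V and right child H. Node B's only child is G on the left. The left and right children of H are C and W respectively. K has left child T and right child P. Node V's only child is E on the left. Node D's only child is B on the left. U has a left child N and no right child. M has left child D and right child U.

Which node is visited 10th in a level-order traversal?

Level-order visits nodes level by level from the root, left to right within each level.
Level 0: Y
Level 1: M, K
Level 2: D, U, T, P
Level 3: B, N, V, H
Level 4: G, E, C, W
Full level-order sequence: Y, M, K, D, U, T, P, B, N, V, H, G, E, C, W.

V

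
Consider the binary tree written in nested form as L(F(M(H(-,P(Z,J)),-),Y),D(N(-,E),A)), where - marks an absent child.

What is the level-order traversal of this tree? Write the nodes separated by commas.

Level-order visits nodes level by level from the root, left to right within each level.
Level 0: L
Level 1: F, D
Level 2: M, Y, N, A
Level 3: H, E
Level 4: P
Level 5: Z, J

L, F, D, M, Y, N, A, H, E, P, Z, J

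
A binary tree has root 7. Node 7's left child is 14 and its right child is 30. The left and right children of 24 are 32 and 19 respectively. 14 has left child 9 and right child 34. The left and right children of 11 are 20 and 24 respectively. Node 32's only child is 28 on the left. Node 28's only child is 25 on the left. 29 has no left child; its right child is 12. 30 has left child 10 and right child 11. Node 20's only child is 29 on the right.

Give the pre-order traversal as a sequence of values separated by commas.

Pre-order visits the node, then its left subtree, then its right subtree.
Visit 7.
At 7: go left to 14.
  Visit 14.
  At 14: go left to 9.
    9 is a leaf — visit 9.
  At 14: go right to 34.
    34 is a leaf — visit 34.
At 7: go right to 30.
  Visit 30.
  At 30: go left to 10.
    10 is a leaf — visit 10.
  At 30: go right to 11.
    Visit 11.
    At 11: go left to 20.
      Visit 20.
      At 20: no left child.
      At 20: go right to 29.
        Visit 29.
        At 29: no left child.
        At 29: go right to 12.
          12 is a leaf — visit 12.
    At 11: go right to 24.
      Visit 24.
      At 24: go left to 32.
        Visit 32.
        At 32: go left to 28.
          Visit 28.
          At 28: go left to 25.
            25 is a leaf — visit 25.
          At 28: no right child.
        At 32: no right child.
      At 24: go right to 19.
        19 is a leaf — visit 19.

7, 14, 9, 34, 30, 10, 11, 20, 29, 12, 24, 32, 28, 25, 19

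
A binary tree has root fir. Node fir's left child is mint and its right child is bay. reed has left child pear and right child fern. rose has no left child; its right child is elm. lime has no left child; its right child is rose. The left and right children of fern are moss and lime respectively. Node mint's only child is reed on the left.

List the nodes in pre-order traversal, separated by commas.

Pre-order visits the node, then its left subtree, then its right subtree.
Visit fir.
At fir: go left to mint.
  Visit mint.
  At mint: go left to reed.
    Visit reed.
    At reed: go left to pear.
      pear is a leaf — visit pear.
    At reed: go right to fern.
      Visit fern.
      At fern: go left to moss.
        moss is a leaf — visit moss.
      At fern: go right to lime.
        Visit lime.
        At lime: no left child.
        At lime: go right to rose.
          Visit rose.
          At rose: no left child.
          At rose: go right to elm.
            elm is a leaf — visit elm.
  At mint: no right child.
At fir: go right to bay.
  bay is a leaf — visit bay.

fir, mint, reed, pear, fern, moss, lime, rose, elm, bay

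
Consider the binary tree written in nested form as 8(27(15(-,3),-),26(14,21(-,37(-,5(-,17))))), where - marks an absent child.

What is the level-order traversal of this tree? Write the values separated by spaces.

Level-order visits nodes level by level from the root, left to right within each level.
Level 0: 8
Level 1: 27, 26
Level 2: 15, 14, 21
Level 3: 3, 37
Level 4: 5
Level 5: 17

8 27 26 15 14 21 3 37 5 17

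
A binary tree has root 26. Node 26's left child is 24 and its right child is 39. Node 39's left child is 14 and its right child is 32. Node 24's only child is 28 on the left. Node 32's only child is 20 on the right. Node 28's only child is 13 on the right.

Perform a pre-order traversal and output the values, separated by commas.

Pre-order visits the node, then its left subtree, then its right subtree.
Visit 26.
At 26: go left to 24.
  Visit 24.
  At 24: go left to 28.
    Visit 28.
    At 28: no left child.
    At 28: go right to 13.
      13 is a leaf — visit 13.
  At 24: no right child.
At 26: go right to 39.
  Visit 39.
  At 39: go left to 14.
    14 is a leaf — visit 14.
  At 39: go right to 32.
    Visit 32.
    At 32: no left child.
    At 32: go right to 20.
      20 is a leaf — visit 20.

26, 24, 28, 13, 39, 14, 32, 20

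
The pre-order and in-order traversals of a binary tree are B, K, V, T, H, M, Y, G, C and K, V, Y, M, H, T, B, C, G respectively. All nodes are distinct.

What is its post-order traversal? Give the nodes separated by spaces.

Y M H T V K C G B

The first element of pre-order is the root; it splits in-order into left and right subtrees.
Root B: left subtree has 6 nodes {K, V, Y, M, H, T}, right has 2 {C, G}.
  Root K: left subtree has 0 nodes { }, right has 5 {V, Y, M, H, T}.
    Root V: left subtree has 0 nodes { }, right has 4 {Y, M, H, T}.
      Root T: left subtree has 3 nodes {Y, M, H}, right has 0 { }.
        Root H: left subtree has 2 nodes {Y, M}, right has 0 { }.
          Root M: left subtree has 1 node {Y}, right has 0 { }.
  Root G: left subtree has 1 node {C}, right has 0 { }.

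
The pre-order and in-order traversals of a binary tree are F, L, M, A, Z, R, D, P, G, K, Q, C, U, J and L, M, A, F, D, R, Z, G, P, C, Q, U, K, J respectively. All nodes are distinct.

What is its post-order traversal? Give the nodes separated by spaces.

A M L D R G C U Q J K P Z F

The first element of pre-order is the root; it splits in-order into left and right subtrees.
Root F: left subtree has 3 nodes {L, M, A}, right has 10 {D, R, Z, G, P, C, Q, U, K, J}.
  Root L: left subtree has 0 nodes { }, right has 2 {M, A}.
    Root M: left subtree has 0 nodes { }, right has 1 {A}.
  Root Z: left subtree has 2 nodes {D, R}, right has 7 {G, P, C, Q, U, K, J}.
    Root R: left subtree has 1 node {D}, right has 0 { }.
    Root P: left subtree has 1 node {G}, right has 5 {C, Q, U, K, J}.
      Root K: left subtree has 3 nodes {C, Q, U}, right has 1 {J}.
        Root Q: left subtree has 1 node {C}, right has 1 {U}.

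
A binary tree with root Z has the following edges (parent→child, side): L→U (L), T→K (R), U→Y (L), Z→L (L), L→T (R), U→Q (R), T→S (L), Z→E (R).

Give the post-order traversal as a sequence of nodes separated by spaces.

Post-order visits the left subtree, then the right subtree, then the node.
At Z: go left to L.
  At L: go left to U.
    At U: go left to Y.
      Y is a leaf — visit Y.
    At U: go right to Q.
      Q is a leaf — visit Q.
    Visit U.
  At L: go right to T.
    At T: go left to S.
      S is a leaf — visit S.
    At T: go right to K.
      K is a leaf — visit K.
    Visit T.
  Visit L.
At Z: go right to E.
  E is a leaf — visit E.
Visit Z.

Y Q U S K T L E Z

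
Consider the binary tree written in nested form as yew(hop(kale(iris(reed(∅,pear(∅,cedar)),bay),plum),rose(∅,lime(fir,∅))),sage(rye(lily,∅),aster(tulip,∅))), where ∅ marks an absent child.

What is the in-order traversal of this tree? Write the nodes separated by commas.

In-order visits the left subtree, then the node, then the right subtree.
At yew: go left to hop.
  At hop: go left to kale.
    At kale: go left to iris.
      At iris: go left to reed.
        At reed: no left child.
        Visit reed.
        At reed: go right to pear.
          At pear: no left child.
          Visit pear.
          At pear: go right to cedar.
            cedar is a leaf — visit cedar.
      Visit iris.
      At iris: go right to bay.
        bay is a leaf — visit bay.
    Visit kale.
    At kale: go right to plum.
      plum is a leaf — visit plum.
  Visit hop.
  At hop: go right to rose.
    At rose: no left child.
    Visit rose.
    At rose: go right to lime.
      At lime: go left to fir.
        fir is a leaf — visit fir.
      Visit lime.
      At lime: no right child.
Visit yew.
At yew: go right to sage.
  At sage: go left to rye.
    At rye: go left to lily.
      lily is a leaf — visit lily.
    Visit rye.
    At rye: no right child.
  Visit sage.
  At sage: go right to aster.
    At aster: go left to tulip.
      tulip is a leaf — visit tulip.
    Visit aster.
    At aster: no right child.

reed, pear, cedar, iris, bay, kale, plum, hop, rose, fir, lime, yew, lily, rye, sage, tulip, aster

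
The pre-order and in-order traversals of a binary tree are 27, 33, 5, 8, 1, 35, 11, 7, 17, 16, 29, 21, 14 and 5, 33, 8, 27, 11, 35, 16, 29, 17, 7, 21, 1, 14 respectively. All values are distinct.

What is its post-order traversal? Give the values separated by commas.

The first element of pre-order is the root; it splits in-order into left and right subtrees.
Root 27: left subtree has 3 nodes {5, 33, 8}, right has 9 {11, 35, 16, 29, 17, 7, 21, 1, 14}.
  Root 33: left subtree has 1 node {5}, right has 1 {8}.
  Root 1: left subtree has 7 nodes {11, 35, 16, 29, 17, 7, 21}, right has 1 {14}.
    Root 35: left subtree has 1 node {11}, right has 5 {16, 29, 17, 7, 21}.
      Root 7: left subtree has 3 nodes {16, 29, 17}, right has 1 {21}.
        Root 17: left subtree has 2 nodes {16, 29}, right has 0 { }.
          Root 16: left subtree has 0 nodes { }, right has 1 {29}.

5, 8, 33, 11, 29, 16, 17, 21, 7, 35, 14, 1, 27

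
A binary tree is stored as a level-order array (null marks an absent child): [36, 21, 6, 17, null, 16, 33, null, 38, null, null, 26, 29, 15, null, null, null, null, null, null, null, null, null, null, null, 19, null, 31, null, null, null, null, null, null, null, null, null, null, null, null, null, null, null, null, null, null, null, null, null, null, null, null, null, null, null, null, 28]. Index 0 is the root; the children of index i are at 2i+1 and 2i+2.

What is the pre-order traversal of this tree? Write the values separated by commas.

36, 21, 17, 38, 6, 16, 26, 29, 19, 33, 15, 31, 28

Pre-order visits the node, then its left subtree, then its right subtree.
Visit 36.
At 36: go left to 21.
  Visit 21.
  At 21: go left to 17.
    Visit 17.
    At 17: no left child.
    At 17: go right to 38.
      38 is a leaf — visit 38.
  At 21: no right child.
At 36: go right to 6.
  Visit 6.
  At 6: go left to 16.
    Visit 16.
    At 16: go left to 26.
      26 is a leaf — visit 26.
    At 16: go right to 29.
      Visit 29.
      At 29: go left to 19.
        19 is a leaf — visit 19.
      At 29: no right child.
  At 6: go right to 33.
    Visit 33.
    At 33: go left to 15.
      Visit 15.
      At 15: go left to 31.
        Visit 31.
        At 31: no left child.
        At 31: go right to 28.
          28 is a leaf — visit 28.
      At 15: no right child.
    At 33: no right child.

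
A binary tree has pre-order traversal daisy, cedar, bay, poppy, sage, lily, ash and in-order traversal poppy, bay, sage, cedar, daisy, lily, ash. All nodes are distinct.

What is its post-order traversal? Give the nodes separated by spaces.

The first element of pre-order is the root; it splits in-order into left and right subtrees.
Root daisy: left subtree has 4 nodes {poppy, bay, sage, cedar}, right has 2 {lily, ash}.
  Root cedar: left subtree has 3 nodes {poppy, bay, sage}, right has 0 { }.
    Root bay: left subtree has 1 node {poppy}, right has 1 {sage}.
  Root lily: left subtree has 0 nodes { }, right has 1 {ash}.

poppy sage bay cedar ash lily daisy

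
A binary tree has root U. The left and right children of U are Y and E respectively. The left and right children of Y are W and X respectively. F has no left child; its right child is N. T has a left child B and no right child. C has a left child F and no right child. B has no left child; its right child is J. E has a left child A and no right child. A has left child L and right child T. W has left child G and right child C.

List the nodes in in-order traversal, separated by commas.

G, W, F, N, C, Y, X, U, L, A, B, J, T, E

In-order visits the left subtree, then the node, then the right subtree.
At U: go left to Y.
  At Y: go left to W.
    At W: go left to G.
      G is a leaf — visit G.
    Visit W.
    At W: go right to C.
      At C: go left to F.
        At F: no left child.
        Visit F.
        At F: go right to N.
          N is a leaf — visit N.
      Visit C.
      At C: no right child.
  Visit Y.
  At Y: go right to X.
    X is a leaf — visit X.
Visit U.
At U: go right to E.
  At E: go left to A.
    At A: go left to L.
      L is a leaf — visit L.
    Visit A.
    At A: go right to T.
      At T: go left to B.
        At B: no left child.
        Visit B.
        At B: go right to J.
          J is a leaf — visit J.
      Visit T.
      At T: no right child.
  Visit E.
  At E: no right child.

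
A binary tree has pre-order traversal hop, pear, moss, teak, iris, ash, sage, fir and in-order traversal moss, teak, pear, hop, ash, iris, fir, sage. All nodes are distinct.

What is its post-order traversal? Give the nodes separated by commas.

teak, moss, pear, ash, fir, sage, iris, hop

The first element of pre-order is the root; it splits in-order into left and right subtrees.
Root hop: left subtree has 3 nodes {moss, teak, pear}, right has 4 {ash, iris, fir, sage}.
  Root pear: left subtree has 2 nodes {moss, teak}, right has 0 { }.
    Root moss: left subtree has 0 nodes { }, right has 1 {teak}.
  Root iris: left subtree has 1 node {ash}, right has 2 {fir, sage}.
    Root sage: left subtree has 1 node {fir}, right has 0 { }.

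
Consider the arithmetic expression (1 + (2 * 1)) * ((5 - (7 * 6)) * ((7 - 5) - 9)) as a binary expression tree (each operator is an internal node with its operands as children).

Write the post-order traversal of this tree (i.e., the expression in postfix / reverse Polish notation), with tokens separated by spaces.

Post-order on an expression tree gives postfix notation: for each operator, emit left operand, right operand, then the operator.

1 2 1 * + 5 7 6 * - 7 5 - 9 - * *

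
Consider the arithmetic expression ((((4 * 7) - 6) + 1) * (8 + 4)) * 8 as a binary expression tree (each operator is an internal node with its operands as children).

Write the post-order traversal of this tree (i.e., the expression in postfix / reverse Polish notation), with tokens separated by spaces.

4 7 * 6 - 1 + 8 4 + * 8 *

Post-order on an expression tree gives postfix notation: for each operator, emit left operand, right operand, then the operator.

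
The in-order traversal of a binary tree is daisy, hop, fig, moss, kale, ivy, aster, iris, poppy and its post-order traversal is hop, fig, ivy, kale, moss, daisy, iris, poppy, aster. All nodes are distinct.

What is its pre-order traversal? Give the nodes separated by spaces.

aster daisy moss fig hop kale ivy poppy iris

The last element of post-order is the root; it splits in-order into left and right subtrees.
Root aster: left subtree has 6 nodes {daisy, hop, fig, moss, kale, ivy}, right has 2 {iris, poppy}.
  Root daisy: left subtree has 0 nodes { }, right has 5 {hop, fig, moss, kale, ivy}.
    Root moss: left subtree has 2 nodes {hop, fig}, right has 2 {kale, ivy}.
      Root fig: left subtree has 1 node {hop}, right has 0 { }.
      Root kale: left subtree has 0 nodes { }, right has 1 {ivy}.
  Root poppy: left subtree has 1 node {iris}, right has 0 { }.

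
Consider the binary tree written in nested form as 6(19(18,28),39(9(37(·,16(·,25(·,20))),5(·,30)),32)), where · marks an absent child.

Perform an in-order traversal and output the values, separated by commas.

In-order visits the left subtree, then the node, then the right subtree.
At 6: go left to 19.
  At 19: go left to 18.
    18 is a leaf — visit 18.
  Visit 19.
  At 19: go right to 28.
    28 is a leaf — visit 28.
Visit 6.
At 6: go right to 39.
  At 39: go left to 9.
    At 9: go left to 37.
      At 37: no left child.
      Visit 37.
      At 37: go right to 16.
        At 16: no left child.
        Visit 16.
        At 16: go right to 25.
          At 25: no left child.
          Visit 25.
          At 25: go right to 20.
            20 is a leaf — visit 20.
    Visit 9.
    At 9: go right to 5.
      At 5: no left child.
      Visit 5.
      At 5: go right to 30.
        30 is a leaf — visit 30.
  Visit 39.
  At 39: go right to 32.
    32 is a leaf — visit 32.

18, 19, 28, 6, 37, 16, 25, 20, 9, 5, 30, 39, 32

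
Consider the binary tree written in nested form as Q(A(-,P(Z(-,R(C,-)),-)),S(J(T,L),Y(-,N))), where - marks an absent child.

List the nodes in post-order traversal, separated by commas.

C, R, Z, P, A, T, L, J, N, Y, S, Q

Post-order visits the left subtree, then the right subtree, then the node.
At Q: go left to A.
  At A: no left child.
  At A: go right to P.
    At P: go left to Z.
      At Z: no left child.
      At Z: go right to R.
        At R: go left to C.
          C is a leaf — visit C.
        At R: no right child.
        Visit R.
      Visit Z.
    At P: no right child.
    Visit P.
  Visit A.
At Q: go right to S.
  At S: go left to J.
    At J: go left to T.
      T is a leaf — visit T.
    At J: go right to L.
      L is a leaf — visit L.
    Visit J.
  At S: go right to Y.
    At Y: no left child.
    At Y: go right to N.
      N is a leaf — visit N.
    Visit Y.
  Visit S.
Visit Q.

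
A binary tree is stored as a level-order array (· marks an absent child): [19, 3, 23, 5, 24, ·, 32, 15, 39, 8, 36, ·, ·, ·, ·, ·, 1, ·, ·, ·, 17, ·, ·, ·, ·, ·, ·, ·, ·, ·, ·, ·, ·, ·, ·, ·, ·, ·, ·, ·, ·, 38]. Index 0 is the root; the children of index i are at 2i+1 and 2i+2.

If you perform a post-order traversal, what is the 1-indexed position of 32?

11

Post-order visits the left subtree, then the right subtree, then the node.
At 19: go left to 3.
  At 3: go left to 5.
    At 5: go left to 15.
      At 15: no left child.
      At 15: go right to 1.
        1 is a leaf — visit 1.
      Visit 15.
    At 5: go right to 39.
      39 is a leaf — visit 39.
    Visit 5.
  At 3: go right to 24.
    At 24: go left to 8.
      At 8: no left child.
      At 8: go right to 17.
        At 17: go left to 38.
          38 is a leaf — visit 38.
        At 17: no right child.
        Visit 17.
      Visit 8.
    At 24: go right to 36.
      36 is a leaf — visit 36.
    Visit 24.
  Visit 3.
At 19: go right to 23.
  At 23: no left child.
  At 23: go right to 32.
    32 is a leaf — visit 32.
  Visit 23.
Visit 19.
Full post-order sequence: 1, 15, 39, 5, 38, 17, 8, 36, 24, 3, 32, 23, 19.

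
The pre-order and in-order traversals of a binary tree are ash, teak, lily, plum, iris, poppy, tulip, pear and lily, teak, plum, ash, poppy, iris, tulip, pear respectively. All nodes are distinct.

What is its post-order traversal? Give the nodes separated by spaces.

The first element of pre-order is the root; it splits in-order into left and right subtrees.
Root ash: left subtree has 3 nodes {lily, teak, plum}, right has 4 {poppy, iris, tulip, pear}.
  Root teak: left subtree has 1 node {lily}, right has 1 {plum}.
  Root iris: left subtree has 1 node {poppy}, right has 2 {tulip, pear}.
    Root tulip: left subtree has 0 nodes { }, right has 1 {pear}.

lily plum teak poppy pear tulip iris ash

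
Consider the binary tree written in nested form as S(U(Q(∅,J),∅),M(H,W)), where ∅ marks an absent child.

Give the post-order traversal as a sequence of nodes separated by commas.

Post-order visits the left subtree, then the right subtree, then the node.
At S: go left to U.
  At U: go left to Q.
    At Q: no left child.
    At Q: go right to J.
      J is a leaf — visit J.
    Visit Q.
  At U: no right child.
  Visit U.
At S: go right to M.
  At M: go left to H.
    H is a leaf — visit H.
  At M: go right to W.
    W is a leaf — visit W.
  Visit M.
Visit S.

J, Q, U, H, W, M, S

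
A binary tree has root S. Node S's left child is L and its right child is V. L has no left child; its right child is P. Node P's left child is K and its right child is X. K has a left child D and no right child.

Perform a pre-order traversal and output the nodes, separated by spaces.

S L P K D X V

Pre-order visits the node, then its left subtree, then its right subtree.
Visit S.
At S: go left to L.
  Visit L.
  At L: no left child.
  At L: go right to P.
    Visit P.
    At P: go left to K.
      Visit K.
      At K: go left to D.
        D is a leaf — visit D.
      At K: no right child.
    At P: go right to X.
      X is a leaf — visit X.
At S: go right to V.
  V is a leaf — visit V.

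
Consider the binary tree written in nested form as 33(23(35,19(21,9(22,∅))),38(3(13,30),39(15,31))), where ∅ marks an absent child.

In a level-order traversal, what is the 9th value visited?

9

Level-order visits nodes level by level from the root, left to right within each level.
Level 0: 33
Level 1: 23, 38
Level 2: 35, 19, 3, 39
Level 3: 21, 9, 13, 30, 15, 31
Level 4: 22
Full level-order sequence: 33, 23, 38, 35, 19, 3, 39, 21, 9, 13, 30, 15, 31, 22.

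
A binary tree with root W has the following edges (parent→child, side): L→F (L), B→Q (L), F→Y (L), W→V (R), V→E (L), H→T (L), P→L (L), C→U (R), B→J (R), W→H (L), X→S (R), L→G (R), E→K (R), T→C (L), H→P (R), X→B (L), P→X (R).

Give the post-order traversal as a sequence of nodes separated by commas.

Post-order visits the left subtree, then the right subtree, then the node.
At W: go left to H.
  At H: go left to T.
    At T: go left to C.
      At C: no left child.
      At C: go right to U.
        U is a leaf — visit U.
      Visit C.
    At T: no right child.
    Visit T.
  At H: go right to P.
    At P: go left to L.
      At L: go left to F.
        At F: go left to Y.
          Y is a leaf — visit Y.
        At F: no right child.
        Visit F.
      At L: go right to G.
        G is a leaf — visit G.
      Visit L.
    At P: go right to X.
      At X: go left to B.
        At B: go left to Q.
          Q is a leaf — visit Q.
        At B: go right to J.
          J is a leaf — visit J.
        Visit B.
      At X: go right to S.
        S is a leaf — visit S.
      Visit X.
    Visit P.
  Visit H.
At W: go right to V.
  At V: go left to E.
    At E: no left child.
    At E: go right to K.
      K is a leaf — visit K.
    Visit E.
  At V: no right child.
  Visit V.
Visit W.

U, C, T, Y, F, G, L, Q, J, B, S, X, P, H, K, E, V, W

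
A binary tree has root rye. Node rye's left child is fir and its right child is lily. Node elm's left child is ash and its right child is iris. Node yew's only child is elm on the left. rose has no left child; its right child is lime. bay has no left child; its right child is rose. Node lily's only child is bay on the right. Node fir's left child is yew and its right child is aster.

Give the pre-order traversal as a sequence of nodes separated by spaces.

Pre-order visits the node, then its left subtree, then its right subtree.
Visit rye.
At rye: go left to fir.
  Visit fir.
  At fir: go left to yew.
    Visit yew.
    At yew: go left to elm.
      Visit elm.
      At elm: go left to ash.
        ash is a leaf — visit ash.
      At elm: go right to iris.
        iris is a leaf — visit iris.
    At yew: no right child.
  At fir: go right to aster.
    aster is a leaf — visit aster.
At rye: go right to lily.
  Visit lily.
  At lily: no left child.
  At lily: go right to bay.
    Visit bay.
    At bay: no left child.
    At bay: go right to rose.
      Visit rose.
      At rose: no left child.
      At rose: go right to lime.
        lime is a leaf — visit lime.

rye fir yew elm ash iris aster lily bay rose lime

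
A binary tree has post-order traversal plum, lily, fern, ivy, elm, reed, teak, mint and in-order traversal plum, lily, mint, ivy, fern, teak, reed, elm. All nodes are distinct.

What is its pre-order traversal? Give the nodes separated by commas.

The last element of post-order is the root; it splits in-order into left and right subtrees.
Root mint: left subtree has 2 nodes {plum, lily}, right has 5 {ivy, fern, teak, reed, elm}.
  Root lily: left subtree has 1 node {plum}, right has 0 { }.
  Root teak: left subtree has 2 nodes {ivy, fern}, right has 2 {reed, elm}.
    Root ivy: left subtree has 0 nodes { }, right has 1 {fern}.
    Root reed: left subtree has 0 nodes { }, right has 1 {elm}.

mint, lily, plum, teak, ivy, fern, reed, elm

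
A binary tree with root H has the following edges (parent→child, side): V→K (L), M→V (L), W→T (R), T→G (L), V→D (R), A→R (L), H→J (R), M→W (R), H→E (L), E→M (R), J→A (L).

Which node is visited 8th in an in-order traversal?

In-order visits the left subtree, then the node, then the right subtree.
At H: go left to E.
  At E: no left child.
  Visit E.
  At E: go right to M.
    At M: go left to V.
      At V: go left to K.
        K is a leaf — visit K.
      Visit V.
      At V: go right to D.
        D is a leaf — visit D.
    Visit M.
    At M: go right to W.
      At W: no left child.
      Visit W.
      At W: go right to T.
        At T: go left to G.
          G is a leaf — visit G.
        Visit T.
        At T: no right child.
Visit H.
At H: go right to J.
  At J: go left to A.
    At A: go left to R.
      R is a leaf — visit R.
    Visit A.
    At A: no right child.
  Visit J.
  At J: no right child.
Full in-order sequence: E, K, V, D, M, W, G, T, H, R, A, J.

T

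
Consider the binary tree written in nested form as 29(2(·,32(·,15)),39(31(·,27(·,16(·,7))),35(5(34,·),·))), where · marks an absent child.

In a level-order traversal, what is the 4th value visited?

32

Level-order visits nodes level by level from the root, left to right within each level.
Level 0: 29
Level 1: 2, 39
Level 2: 32, 31, 35
Level 3: 15, 27, 5
Level 4: 16, 34
Level 5: 7
Full level-order sequence: 29, 2, 39, 32, 31, 35, 15, 27, 5, 16, 34, 7.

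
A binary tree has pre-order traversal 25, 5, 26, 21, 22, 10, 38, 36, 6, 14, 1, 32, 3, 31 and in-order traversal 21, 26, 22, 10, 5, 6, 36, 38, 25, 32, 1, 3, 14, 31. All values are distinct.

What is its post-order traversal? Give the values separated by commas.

The first element of pre-order is the root; it splits in-order into left and right subtrees.
Root 25: left subtree has 8 nodes {21, 26, 22, 10, 5, 6, 36, 38}, right has 5 {32, 1, 3, 14, 31}.
  Root 5: left subtree has 4 nodes {21, 26, 22, 10}, right has 3 {6, 36, 38}.
    Root 26: left subtree has 1 node {21}, right has 2 {22, 10}.
      Root 22: left subtree has 0 nodes { }, right has 1 {10}.
    Root 38: left subtree has 2 nodes {6, 36}, right has 0 { }.
      Root 36: left subtree has 1 node {6}, right has 0 { }.
  Root 14: left subtree has 3 nodes {32, 1, 3}, right has 1 {31}.
    Root 1: left subtree has 1 node {32}, right has 1 {3}.

21, 10, 22, 26, 6, 36, 38, 5, 32, 3, 1, 31, 14, 25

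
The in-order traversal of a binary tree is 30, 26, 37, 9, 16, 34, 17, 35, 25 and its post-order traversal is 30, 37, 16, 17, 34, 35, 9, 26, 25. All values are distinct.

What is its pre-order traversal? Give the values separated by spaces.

25 26 30 9 37 35 34 16 17

The last element of post-order is the root; it splits in-order into left and right subtrees.
Root 25: left subtree has 8 nodes {30, 26, 37, 9, 16, 34, 17, 35}, right has 0 { }.
  Root 26: left subtree has 1 node {30}, right has 6 {37, 9, 16, 34, 17, 35}.
    Root 9: left subtree has 1 node {37}, right has 4 {16, 34, 17, 35}.
      Root 35: left subtree has 3 nodes {16, 34, 17}, right has 0 { }.
        Root 34: left subtree has 1 node {16}, right has 1 {17}.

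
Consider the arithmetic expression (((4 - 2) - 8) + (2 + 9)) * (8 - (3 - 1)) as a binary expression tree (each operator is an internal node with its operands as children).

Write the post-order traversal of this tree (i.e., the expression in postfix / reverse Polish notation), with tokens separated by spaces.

Post-order on an expression tree gives postfix notation: for each operator, emit left operand, right operand, then the operator.

4 2 - 8 - 2 9 + + 8 3 1 - - *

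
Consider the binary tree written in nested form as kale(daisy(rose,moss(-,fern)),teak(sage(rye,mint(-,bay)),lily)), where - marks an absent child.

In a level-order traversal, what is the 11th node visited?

Level-order visits nodes level by level from the root, left to right within each level.
Level 0: kale
Level 1: daisy, teak
Level 2: rose, moss, sage, lily
Level 3: fern, rye, mint
Level 4: bay
Full level-order sequence: kale, daisy, teak, rose, moss, sage, lily, fern, rye, mint, bay.

bay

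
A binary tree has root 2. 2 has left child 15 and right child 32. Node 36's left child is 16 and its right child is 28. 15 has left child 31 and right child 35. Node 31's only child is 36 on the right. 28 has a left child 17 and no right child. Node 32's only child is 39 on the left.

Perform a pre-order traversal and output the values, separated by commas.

Pre-order visits the node, then its left subtree, then its right subtree.
Visit 2.
At 2: go left to 15.
  Visit 15.
  At 15: go left to 31.
    Visit 31.
    At 31: no left child.
    At 31: go right to 36.
      Visit 36.
      At 36: go left to 16.
        16 is a leaf — visit 16.
      At 36: go right to 28.
        Visit 28.
        At 28: go left to 17.
          17 is a leaf — visit 17.
        At 28: no right child.
  At 15: go right to 35.
    35 is a leaf — visit 35.
At 2: go right to 32.
  Visit 32.
  At 32: go left to 39.
    39 is a leaf — visit 39.
  At 32: no right child.

2, 15, 31, 36, 16, 28, 17, 35, 32, 39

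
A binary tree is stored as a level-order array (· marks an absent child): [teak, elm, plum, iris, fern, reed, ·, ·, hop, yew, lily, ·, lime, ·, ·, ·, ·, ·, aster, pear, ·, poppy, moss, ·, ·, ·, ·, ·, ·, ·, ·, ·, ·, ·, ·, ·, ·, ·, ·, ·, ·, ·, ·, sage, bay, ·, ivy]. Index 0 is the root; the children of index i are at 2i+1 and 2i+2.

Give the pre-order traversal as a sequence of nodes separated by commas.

Pre-order visits the node, then its left subtree, then its right subtree.
Visit teak.
At teak: go left to elm.
  Visit elm.
  At elm: go left to iris.
    Visit iris.
    At iris: no left child.
    At iris: go right to hop.
      Visit hop.
      At hop: no left child.
      At hop: go right to aster.
        aster is a leaf — visit aster.
  At elm: go right to fern.
    Visit fern.
    At fern: go left to yew.
      Visit yew.
      At yew: go left to pear.
        pear is a leaf — visit pear.
      At yew: no right child.
    At fern: go right to lily.
      Visit lily.
      At lily: go left to poppy.
        Visit poppy.
        At poppy: go left to sage.
          sage is a leaf — visit sage.
        At poppy: go right to bay.
          bay is a leaf — visit bay.
      At lily: go right to moss.
        Visit moss.
        At moss: no left child.
        At moss: go right to ivy.
          ivy is a leaf — visit ivy.
At teak: go right to plum.
  Visit plum.
  At plum: go left to reed.
    Visit reed.
    At reed: no left child.
    At reed: go right to lime.
      lime is a leaf — visit lime.
  At plum: no right child.

teak, elm, iris, hop, aster, fern, yew, pear, lily, poppy, sage, bay, moss, ivy, plum, reed, lime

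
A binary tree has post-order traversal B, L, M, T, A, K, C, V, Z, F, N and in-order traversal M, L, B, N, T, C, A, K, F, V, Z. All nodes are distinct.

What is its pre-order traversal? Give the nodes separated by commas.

N, M, L, B, F, C, T, K, A, Z, V

The last element of post-order is the root; it splits in-order into left and right subtrees.
Root N: left subtree has 3 nodes {M, L, B}, right has 7 {T, C, A, K, F, V, Z}.
  Root M: left subtree has 0 nodes { }, right has 2 {L, B}.
    Root L: left subtree has 0 nodes { }, right has 1 {B}.
  Root F: left subtree has 4 nodes {T, C, A, K}, right has 2 {V, Z}.
    Root C: left subtree has 1 node {T}, right has 2 {A, K}.
      Root K: left subtree has 1 node {A}, right has 0 { }.
    Root Z: left subtree has 1 node {V}, right has 0 { }.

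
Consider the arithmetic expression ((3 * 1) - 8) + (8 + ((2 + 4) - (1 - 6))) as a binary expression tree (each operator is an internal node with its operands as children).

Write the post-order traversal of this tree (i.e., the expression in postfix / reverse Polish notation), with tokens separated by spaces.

3 1 * 8 - 8 2 4 + 1 6 - - + +

Post-order on an expression tree gives postfix notation: for each operator, emit left operand, right operand, then the operator.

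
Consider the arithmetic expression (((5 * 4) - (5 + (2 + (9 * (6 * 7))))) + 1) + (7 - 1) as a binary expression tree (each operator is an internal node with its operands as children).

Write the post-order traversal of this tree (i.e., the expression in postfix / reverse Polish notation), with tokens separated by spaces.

Post-order on an expression tree gives postfix notation: for each operator, emit left operand, right operand, then the operator.

5 4 * 5 2 9 6 7 * * + + - 1 + 7 1 - +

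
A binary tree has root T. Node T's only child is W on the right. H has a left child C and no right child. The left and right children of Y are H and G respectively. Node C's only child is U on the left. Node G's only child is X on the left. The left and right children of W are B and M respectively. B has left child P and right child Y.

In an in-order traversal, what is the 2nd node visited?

P

In-order visits the left subtree, then the node, then the right subtree.
At T: no left child.
Visit T.
At T: go right to W.
  At W: go left to B.
    At B: go left to P.
      P is a leaf — visit P.
    Visit B.
    At B: go right to Y.
      At Y: go left to H.
        At H: go left to C.
          At C: go left to U.
            U is a leaf — visit U.
          Visit C.
          At C: no right child.
        Visit H.
        At H: no right child.
      Visit Y.
      At Y: go right to G.
        At G: go left to X.
          X is a leaf — visit X.
        Visit G.
        At G: no right child.
  Visit W.
  At W: go right to M.
    M is a leaf — visit M.
Full in-order sequence: T, P, B, U, C, H, Y, X, G, W, M.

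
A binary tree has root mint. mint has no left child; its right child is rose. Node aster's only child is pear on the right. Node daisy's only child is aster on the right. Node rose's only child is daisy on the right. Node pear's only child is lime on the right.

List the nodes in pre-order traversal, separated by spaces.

mint rose daisy aster pear lime

Pre-order visits the node, then its left subtree, then its right subtree.
Visit mint.
At mint: no left child.
At mint: go right to rose.
  Visit rose.
  At rose: no left child.
  At rose: go right to daisy.
    Visit daisy.
    At daisy: no left child.
    At daisy: go right to aster.
      Visit aster.
      At aster: no left child.
      At aster: go right to pear.
        Visit pear.
        At pear: no left child.
        At pear: go right to lime.
          lime is a leaf — visit lime.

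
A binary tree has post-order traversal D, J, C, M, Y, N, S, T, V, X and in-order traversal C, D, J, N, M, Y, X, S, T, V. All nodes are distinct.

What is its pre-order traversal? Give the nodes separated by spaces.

The last element of post-order is the root; it splits in-order into left and right subtrees.
Root X: left subtree has 6 nodes {C, D, J, N, M, Y}, right has 3 {S, T, V}.
  Root N: left subtree has 3 nodes {C, D, J}, right has 2 {M, Y}.
    Root C: left subtree has 0 nodes { }, right has 2 {D, J}.
      Root J: left subtree has 1 node {D}, right has 0 { }.
    Root Y: left subtree has 1 node {M}, right has 0 { }.
  Root V: left subtree has 2 nodes {S, T}, right has 0 { }.
    Root T: left subtree has 1 node {S}, right has 0 { }.

X N C J D Y M V T S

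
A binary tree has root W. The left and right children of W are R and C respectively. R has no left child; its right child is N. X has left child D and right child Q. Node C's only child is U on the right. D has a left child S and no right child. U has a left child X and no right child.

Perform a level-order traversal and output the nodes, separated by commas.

Level-order visits nodes level by level from the root, left to right within each level.
Level 0: W
Level 1: R, C
Level 2: N, U
Level 3: X
Level 4: D, Q
Level 5: S

W, R, C, N, U, X, D, Q, S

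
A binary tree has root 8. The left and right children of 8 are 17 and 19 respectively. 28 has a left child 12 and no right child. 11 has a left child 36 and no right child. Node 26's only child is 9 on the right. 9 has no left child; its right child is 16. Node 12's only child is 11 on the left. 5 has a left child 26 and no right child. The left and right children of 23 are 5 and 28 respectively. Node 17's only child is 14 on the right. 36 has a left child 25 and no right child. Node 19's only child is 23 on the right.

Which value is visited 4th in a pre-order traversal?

Pre-order visits the node, then its left subtree, then its right subtree.
Visit 8.
At 8: go left to 17.
  Visit 17.
  At 17: no left child.
  At 17: go right to 14.
    14 is a leaf — visit 14.
At 8: go right to 19.
  Visit 19.
  At 19: no left child.
  At 19: go right to 23.
    Visit 23.
    At 23: go left to 5.
      Visit 5.
      At 5: go left to 26.
        Visit 26.
        At 26: no left child.
        At 26: go right to 9.
          Visit 9.
          At 9: no left child.
          At 9: go right to 16.
            16 is a leaf — visit 16.
      At 5: no right child.
    At 23: go right to 28.
      Visit 28.
      At 28: go left to 12.
        Visit 12.
        At 12: go left to 11.
          Visit 11.
          At 11: go left to 36.
            Visit 36.
            At 36: go left to 25.
              25 is a leaf — visit 25.
            At 36: no right child.
          At 11: no right child.
        At 12: no right child.
      At 28: no right child.
Full pre-order sequence: 8, 17, 14, 19, 23, 5, 26, 9, 16, 28, 12, 11, 36, 25.

19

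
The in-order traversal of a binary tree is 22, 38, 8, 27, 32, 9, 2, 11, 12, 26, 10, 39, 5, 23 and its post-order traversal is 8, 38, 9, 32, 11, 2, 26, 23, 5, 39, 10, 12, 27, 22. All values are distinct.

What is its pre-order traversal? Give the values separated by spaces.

22 27 38 8 12 2 32 9 11 10 26 39 5 23

The last element of post-order is the root; it splits in-order into left and right subtrees.
Root 22: left subtree has 0 nodes { }, right has 13 {38, 8, 27, 32, 9, 2, 11, 12, 26, 10, 39, 5, 23}.
  Root 27: left subtree has 2 nodes {38, 8}, right has 10 {32, 9, 2, 11, 12, 26, 10, 39, 5, 23}.
    Root 38: left subtree has 0 nodes { }, right has 1 {8}.
    Root 12: left subtree has 4 nodes {32, 9, 2, 11}, right has 5 {26, 10, 39, 5, 23}.
      Root 2: left subtree has 2 nodes {32, 9}, right has 1 {11}.
        Root 32: left subtree has 0 nodes { }, right has 1 {9}.
      Root 10: left subtree has 1 node {26}, right has 3 {39, 5, 23}.
        Root 39: left subtree has 0 nodes { }, right has 2 {5, 23}.
          Root 5: left subtree has 0 nodes { }, right has 1 {23}.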